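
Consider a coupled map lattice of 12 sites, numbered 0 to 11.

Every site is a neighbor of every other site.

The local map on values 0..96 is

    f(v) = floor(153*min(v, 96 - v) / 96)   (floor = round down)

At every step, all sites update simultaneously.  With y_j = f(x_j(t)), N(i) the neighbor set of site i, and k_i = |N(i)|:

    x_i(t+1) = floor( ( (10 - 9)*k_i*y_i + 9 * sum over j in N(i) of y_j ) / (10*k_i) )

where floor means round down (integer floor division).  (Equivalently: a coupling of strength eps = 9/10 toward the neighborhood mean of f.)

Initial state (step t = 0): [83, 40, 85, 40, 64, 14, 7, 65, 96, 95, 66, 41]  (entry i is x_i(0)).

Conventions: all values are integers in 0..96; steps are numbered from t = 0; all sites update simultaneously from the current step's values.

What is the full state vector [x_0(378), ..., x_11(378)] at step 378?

Answer: [55, 55, 55, 55, 55, 55, 55, 55, 55, 55, 55, 55]
Key observation: The state at step 9, [65, 65, 65, 65, 65, 65, 65, 65, 65, 65, 65, 65], reappears at step 14: the system is in a cycle of period 5 from step 9 on.  Therefore the state at step 378 equals the state at step 9 + ((378 - 9) mod 5) = 13, which is [55, 55, 55, 55, 55, 55, 55, 55, 55, 55, 55, 55].

Derivation:
t=0: [83, 40, 85, 40, 64, 14, 7, 65, 96, 95, 66, 41]
t=1: [33, 34, 33, 34, 34, 33, 33, 34, 33, 33, 34, 34]
t=2: [52, 53, 52, 53, 53, 52, 52, 53, 52, 52, 53, 53]
t=3: [69, 68, 69, 68, 68, 69, 69, 68, 69, 69, 68, 68]
t=4: [43, 43, 43, 43, 43, 43, 43, 43, 43, 43, 43, 43]
t=5: [68, 68, 68, 68, 68, 68, 68, 68, 68, 68, 68, 68]
t=6: [44, 44, 44, 44, 44, 44, 44, 44, 44, 44, 44, 44]
t=7: [70, 70, 70, 70, 70, 70, 70, 70, 70, 70, 70, 70]
t=8: [41, 41, 41, 41, 41, 41, 41, 41, 41, 41, 41, 41]
t=9: [65, 65, 65, 65, 65, 65, 65, 65, 65, 65, 65, 65]
t=10: [49, 49, 49, 49, 49, 49, 49, 49, 49, 49, 49, 49]
t=11: [74, 74, 74, 74, 74, 74, 74, 74, 74, 74, 74, 74]
t=12: [35, 35, 35, 35, 35, 35, 35, 35, 35, 35, 35, 35]
t=13: [55, 55, 55, 55, 55, 55, 55, 55, 55, 55, 55, 55]
t=14: [65, 65, 65, 65, 65, 65, 65, 65, 65, 65, 65, 65]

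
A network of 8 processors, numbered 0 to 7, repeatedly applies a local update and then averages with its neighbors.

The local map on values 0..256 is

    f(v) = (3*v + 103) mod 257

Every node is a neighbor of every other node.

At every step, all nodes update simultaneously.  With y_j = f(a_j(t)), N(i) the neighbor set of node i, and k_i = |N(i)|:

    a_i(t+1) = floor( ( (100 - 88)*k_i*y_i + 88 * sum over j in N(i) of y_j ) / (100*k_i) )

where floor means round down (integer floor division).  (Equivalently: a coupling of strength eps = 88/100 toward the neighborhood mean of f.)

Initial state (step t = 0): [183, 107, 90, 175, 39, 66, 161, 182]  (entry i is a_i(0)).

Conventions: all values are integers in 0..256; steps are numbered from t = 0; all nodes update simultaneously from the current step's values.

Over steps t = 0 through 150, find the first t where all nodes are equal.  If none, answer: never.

Simulating step by step:
t=0: [183, 107, 90, 175, 39, 66, 161, 182]  (not all equal)
t=1: [125, 125, 125, 125, 125, 126, 126, 125]  (not all equal)
t=2: [221, 221, 221, 221, 221, 221, 221, 221]  (all equal)

Answer: 2
Key observation: Synchronization is absorbing here: once all nodes are equal they stay equal, and step 2 is the first all-equal step.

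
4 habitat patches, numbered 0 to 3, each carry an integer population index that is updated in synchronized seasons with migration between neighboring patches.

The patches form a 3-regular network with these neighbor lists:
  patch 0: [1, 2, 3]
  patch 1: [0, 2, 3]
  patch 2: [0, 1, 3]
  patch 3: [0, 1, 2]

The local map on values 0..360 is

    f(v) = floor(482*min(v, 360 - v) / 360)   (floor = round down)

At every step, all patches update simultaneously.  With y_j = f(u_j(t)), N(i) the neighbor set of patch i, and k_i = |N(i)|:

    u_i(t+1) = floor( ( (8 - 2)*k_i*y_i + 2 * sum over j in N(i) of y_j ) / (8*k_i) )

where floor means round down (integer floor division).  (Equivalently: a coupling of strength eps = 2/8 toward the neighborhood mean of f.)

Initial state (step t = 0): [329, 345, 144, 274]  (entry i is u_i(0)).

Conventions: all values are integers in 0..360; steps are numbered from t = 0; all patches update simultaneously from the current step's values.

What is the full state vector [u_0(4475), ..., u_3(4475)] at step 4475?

Answer: [236, 236, 236, 236]
Key observation: The state at step 29, [222, 222, 222, 222], reappears at step 37: the system is in a cycle of period 8 from step 29 on.  Therefore the state at step 4475 equals the state at step 29 + ((4475 - 29) mod 8) = 35, which is [236, 236, 236, 236].

Derivation:
t=0: [329, 345, 144, 274]
t=1: [58, 44, 158, 107]
t=2: [92, 79, 181, 136]
t=3: [136, 124, 213, 175]
t=4: [186, 175, 195, 220]
t=5: [227, 228, 219, 197]
t=6: [182, 180, 188, 208]
t=7: [234, 236, 229, 211]
t=8: [171, 169, 175, 191]
t=9: [228, 226, 232, 226]
t=10: [176, 178, 172, 178]
t=11: [235, 237, 231, 237]
t=12: [166, 164, 170, 164]
t=13: [221, 219, 225, 219]
t=14: [185, 187, 181, 187]
t=15: [233, 231, 237, 231]
t=16: [169, 171, 165, 171]
t=17: [225, 227, 221, 227]
t=18: [180, 178, 184, 178]
t=19: [240, 238, 236, 238]
t=20: [161, 163, 165, 163]
t=21: [215, 217, 219, 217]
t=22: [193, 191, 189, 191]
t=23: [223, 225, 227, 225]
t=24: [182, 180, 178, 180]
t=25: [238, 240, 238, 240]
t=26: [162, 160, 162, 160]
t=27: [215, 214, 215, 214]
t=28: [194, 194, 194, 194]
t=29: [222, 222, 222, 222]
t=30: [184, 184, 184, 184]
t=31: [235, 235, 235, 235]
t=32: [167, 167, 167, 167]
t=33: [223, 223, 223, 223]
t=34: [183, 183, 183, 183]
t=35: [236, 236, 236, 236]
t=36: [166, 166, 166, 166]
t=37: [222, 222, 222, 222]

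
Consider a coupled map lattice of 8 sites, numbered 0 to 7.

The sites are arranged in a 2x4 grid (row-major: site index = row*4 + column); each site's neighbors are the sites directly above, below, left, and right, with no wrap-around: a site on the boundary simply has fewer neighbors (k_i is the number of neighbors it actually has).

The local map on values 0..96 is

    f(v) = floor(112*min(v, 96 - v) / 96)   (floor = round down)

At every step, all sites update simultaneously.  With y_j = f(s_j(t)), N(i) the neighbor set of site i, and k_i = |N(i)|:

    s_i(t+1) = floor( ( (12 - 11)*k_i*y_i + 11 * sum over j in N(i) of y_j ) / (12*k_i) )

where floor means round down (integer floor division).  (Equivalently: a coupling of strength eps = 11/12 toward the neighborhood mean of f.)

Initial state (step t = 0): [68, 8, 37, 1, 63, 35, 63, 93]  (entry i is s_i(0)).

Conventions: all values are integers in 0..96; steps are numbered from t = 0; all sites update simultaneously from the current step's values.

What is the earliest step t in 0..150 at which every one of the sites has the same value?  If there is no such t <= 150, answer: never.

Answer: 9
Key observation: Synchronization is absorbing here: once all sites are equal they stay equal, and step 9 is the first all-equal step.

Derivation:
t=0: [68, 8, 37, 1, 63, 35, 63, 93]  (not all equal)
t=1: [24, 35, 18, 21, 36, 29, 29, 18]  (not all equal)
t=2: [39, 28, 31, 21, 31, 37, 25, 27]  (not all equal)
t=3: [34, 40, 28, 32, 43, 33, 36, 26]  (not all equal)
t=4: [47, 37, 40, 31, 39, 45, 34, 38]  (not all equal)
t=5: [44, 50, 39, 44, 52, 43, 46, 38]  (not all equal)
t=6: [51, 49, 51, 45, 50, 52, 46, 51]  (not all equal)
t=7: [53, 51, 52, 52, 51, 53, 51, 52]  (not all equal)
t=8: [51, 50, 51, 51, 50, 51, 50, 51]  (not all equal)
t=9: [52, 52, 52, 52, 52, 52, 52, 52]  (all equal)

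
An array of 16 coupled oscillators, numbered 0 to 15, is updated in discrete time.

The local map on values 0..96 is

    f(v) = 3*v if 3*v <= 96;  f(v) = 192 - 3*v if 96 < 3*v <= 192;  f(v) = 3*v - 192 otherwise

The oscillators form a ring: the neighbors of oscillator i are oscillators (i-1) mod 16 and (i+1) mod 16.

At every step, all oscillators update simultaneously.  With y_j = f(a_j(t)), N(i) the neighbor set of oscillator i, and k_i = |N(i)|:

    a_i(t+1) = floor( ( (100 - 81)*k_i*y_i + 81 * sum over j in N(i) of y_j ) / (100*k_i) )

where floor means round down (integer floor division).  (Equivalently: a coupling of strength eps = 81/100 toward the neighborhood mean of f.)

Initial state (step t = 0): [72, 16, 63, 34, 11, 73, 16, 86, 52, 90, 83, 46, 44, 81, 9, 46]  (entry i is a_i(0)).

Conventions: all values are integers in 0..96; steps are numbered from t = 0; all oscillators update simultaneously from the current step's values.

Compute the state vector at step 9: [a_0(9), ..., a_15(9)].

Answer: [47, 52, 54, 33, 35, 43, 43, 50, 42, 52, 70, 84, 77, 55, 41, 34]

Derivation:
t=0: [72, 16, 63, 34, 11, 73, 16, 86, 52, 90, 83, 46, 44, 81, 9, 46]
t=1: [45, 20, 56, 31, 53, 37, 46, 46, 65, 52, 64, 57, 53, 44, 47, 30]
t=2: [71, 44, 66, 40, 76, 50, 64, 33, 37, 8, 23, 17, 39, 45, 70, 60]
t=3: [33, 22, 54, 30, 53, 22, 54, 50, 62, 65, 43, 68, 57, 48, 31, 18]
t=4: [66, 62, 68, 42, 69, 38, 49, 22, 19, 28, 18, 36, 28, 55, 58, 85]
t=5: [29, 8, 31, 23, 61, 39, 66, 53, 71, 60, 78, 71, 60, 46, 39, 21]
t=6: [51, 77, 55, 54, 60, 20, 44, 17, 22, 27, 21, 25, 32, 45, 61, 77]
t=7: [39, 34, 33, 21, 38, 40, 56, 60, 66, 67, 75, 78, 71, 53, 40, 26]
t=8: [82, 85, 79, 81, 69, 54, 38, 14, 9, 17, 26, 29, 34, 43, 58, 74]
t=9: [47, 52, 54, 33, 35, 43, 43, 50, 42, 52, 70, 84, 77, 55, 41, 34]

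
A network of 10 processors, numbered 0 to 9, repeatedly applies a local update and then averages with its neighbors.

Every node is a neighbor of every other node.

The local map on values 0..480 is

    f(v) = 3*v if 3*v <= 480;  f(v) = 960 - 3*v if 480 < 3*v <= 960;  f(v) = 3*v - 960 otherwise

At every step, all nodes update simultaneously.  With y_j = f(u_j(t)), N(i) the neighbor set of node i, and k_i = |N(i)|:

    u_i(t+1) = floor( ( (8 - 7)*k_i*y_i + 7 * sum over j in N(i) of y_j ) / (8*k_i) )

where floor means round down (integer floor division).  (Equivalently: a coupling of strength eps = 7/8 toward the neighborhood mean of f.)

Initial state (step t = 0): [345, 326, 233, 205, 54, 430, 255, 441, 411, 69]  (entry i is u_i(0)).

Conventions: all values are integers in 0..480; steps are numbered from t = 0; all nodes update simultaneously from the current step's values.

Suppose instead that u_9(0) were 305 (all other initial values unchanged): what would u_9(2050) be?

Simulating step by step:
t=0: [345, 326, 233, 205, 54, 430, 255, 441, 411, 305]
t=1: [203, 201, 208, 210, 205, 210, 206, 211, 208, 202]
t=2: [341, 341, 340, 340, 340, 340, 340, 340, 340, 341]
t=3: [60, 60, 60, 60, 60, 60, 60, 60, 60, 60]
t=4: [180, 180, 180, 180, 180, 180, 180, 180, 180, 180]
t=5: [420, 420, 420, 420, 420, 420, 420, 420, 420, 420]
t=6: [300, 300, 300, 300, 300, 300, 300, 300, 300, 300]
t=7: [60, 60, 60, 60, 60, 60, 60, 60, 60, 60]

Answer: u_9(2050) = 300
Key observation: The state at step 3, [60, 60, 60, 60, 60, 60, 60, 60, 60, 60], reappears at step 7: the system is in a cycle of period 4 from step 3 on.  Therefore the state at step 2050 equals the state at step 3 + ((2050 - 3) mod 4) = 6, which is [300, 300, 300, 300, 300, 300, 300, 300, 300, 300].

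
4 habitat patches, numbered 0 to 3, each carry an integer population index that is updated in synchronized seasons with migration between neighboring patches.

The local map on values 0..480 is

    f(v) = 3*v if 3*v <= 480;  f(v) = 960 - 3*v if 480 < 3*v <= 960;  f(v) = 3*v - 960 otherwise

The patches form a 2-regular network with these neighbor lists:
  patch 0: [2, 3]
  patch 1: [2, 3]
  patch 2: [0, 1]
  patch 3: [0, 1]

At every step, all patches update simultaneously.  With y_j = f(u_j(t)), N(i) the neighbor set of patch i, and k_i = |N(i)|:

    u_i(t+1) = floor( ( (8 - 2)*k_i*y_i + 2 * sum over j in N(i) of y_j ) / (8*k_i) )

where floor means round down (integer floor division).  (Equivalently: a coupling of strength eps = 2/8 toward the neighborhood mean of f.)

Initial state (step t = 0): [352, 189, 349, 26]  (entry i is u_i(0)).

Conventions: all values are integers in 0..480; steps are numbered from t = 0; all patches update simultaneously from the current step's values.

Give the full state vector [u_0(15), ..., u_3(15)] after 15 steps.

Answer: [212, 237, 370, 370]

Derivation:
t=0: [352, 189, 349, 26]
t=1: [92, 315, 126, 119]
t=2: [298, 103, 319, 304]
t=3: [55, 238, 49, 82]
t=4: [172, 233, 161, 235]
t=5: [424, 287, 445, 279]
t=6: [296, 136, 332, 143]
t=7: [112, 364, 87, 381]
t=8: [307, 154, 254, 195]
t=9: [100, 418, 211, 343]
t=10: [274, 270, 319, 126]
t=11: [151, 160, 38, 319]
t=12: [354, 374, 202, 118]
t=13: [165, 210, 298, 298]
t=14: [365, 264, 148, 148]
t=15: [212, 237, 370, 370]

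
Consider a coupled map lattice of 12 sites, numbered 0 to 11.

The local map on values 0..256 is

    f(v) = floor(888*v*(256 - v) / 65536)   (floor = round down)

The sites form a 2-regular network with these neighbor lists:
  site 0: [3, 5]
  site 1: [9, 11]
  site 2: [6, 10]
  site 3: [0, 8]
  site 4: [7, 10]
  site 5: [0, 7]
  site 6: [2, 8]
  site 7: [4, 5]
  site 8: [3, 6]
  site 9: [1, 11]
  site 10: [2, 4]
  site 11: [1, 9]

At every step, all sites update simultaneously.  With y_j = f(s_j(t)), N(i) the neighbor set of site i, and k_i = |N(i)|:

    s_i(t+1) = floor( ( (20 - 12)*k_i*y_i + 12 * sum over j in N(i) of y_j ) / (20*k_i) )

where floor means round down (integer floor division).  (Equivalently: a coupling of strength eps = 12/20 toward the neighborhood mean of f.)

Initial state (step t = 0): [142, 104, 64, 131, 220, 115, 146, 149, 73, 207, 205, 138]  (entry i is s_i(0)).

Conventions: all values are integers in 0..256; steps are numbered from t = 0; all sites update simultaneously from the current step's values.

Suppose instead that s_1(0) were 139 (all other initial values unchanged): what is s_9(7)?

Answer: s_9(7) = 219
Key observation: This trace re-runs the system from the modified initial state.

Derivation:
t=0: [142, 139, 64, 131, 220, 115, 146, 149, 73, 207, 205, 138]
t=1: [219, 195, 173, 208, 149, 218, 190, 184, 203, 186, 138, 195]
t=2: [117, 165, 194, 130, 206, 131, 169, 170, 149, 167, 211, 165]
t=3: [220, 202, 162, 219, 153, 213, 193, 187, 212, 202, 141, 202]
t=4: [112, 147, 197, 113, 203, 133, 165, 170, 132, 147, 213, 147]
t=5: [218, 217, 160, 218, 154, 213, 194, 189, 214, 217, 140, 217]
t=6: [115, 114, 197, 114, 202, 134, 163, 169, 130, 114, 214, 114]
t=7: [219, 219, 160, 219, 154, 213, 195, 190, 215, 219, 139, 219]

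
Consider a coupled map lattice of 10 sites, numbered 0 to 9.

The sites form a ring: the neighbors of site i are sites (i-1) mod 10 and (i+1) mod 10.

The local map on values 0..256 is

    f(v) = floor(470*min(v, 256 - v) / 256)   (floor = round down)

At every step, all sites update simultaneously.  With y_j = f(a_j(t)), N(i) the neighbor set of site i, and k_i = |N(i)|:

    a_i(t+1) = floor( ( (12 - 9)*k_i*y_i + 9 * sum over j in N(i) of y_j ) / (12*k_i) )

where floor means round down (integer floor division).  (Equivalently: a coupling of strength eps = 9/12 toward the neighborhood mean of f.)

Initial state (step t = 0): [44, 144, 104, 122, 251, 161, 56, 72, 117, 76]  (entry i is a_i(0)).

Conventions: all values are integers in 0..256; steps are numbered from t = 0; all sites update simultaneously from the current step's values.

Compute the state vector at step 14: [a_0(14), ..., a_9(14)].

Answer: [172, 160, 167, 185, 209, 221, 227, 223, 212, 193]

Derivation:
t=0: [44, 144, 104, 122, 251, 161, 56, 72, 117, 76]
t=1: [149, 152, 208, 130, 151, 85, 140, 151, 155, 145]
t=2: [196, 154, 179, 162, 193, 190, 183, 196, 194, 193]
t=3: [140, 140, 169, 139, 138, 123, 120, 120, 112, 112]
t=4: [209, 192, 199, 194, 218, 219, 221, 214, 210, 207]
t=5: [98, 100, 112, 93, 84, 66, 70, 74, 83, 86]
t=6: [172, 189, 183, 177, 147, 136, 128, 138, 147, 163]
t=7: [148, 138, 134, 161, 186, 218, 222, 217, 194, 175]
t=8: [186, 211, 202, 175, 123, 88, 68, 83, 110, 153]
t=9: [133, 105, 111, 158, 172, 171, 148, 159, 178, 170]
t=10: [187, 208, 189, 178, 164, 171, 174, 172, 161, 177]
t=11: [118, 115, 117, 144, 154, 158, 153, 160, 155, 148]
t=12: [207, 214, 209, 201, 190, 185, 180, 184, 186, 199]
t=13: [90, 84, 87, 102, 116, 130, 133, 133, 120, 107]
t=14: [172, 160, 167, 185, 209, 221, 227, 223, 212, 193]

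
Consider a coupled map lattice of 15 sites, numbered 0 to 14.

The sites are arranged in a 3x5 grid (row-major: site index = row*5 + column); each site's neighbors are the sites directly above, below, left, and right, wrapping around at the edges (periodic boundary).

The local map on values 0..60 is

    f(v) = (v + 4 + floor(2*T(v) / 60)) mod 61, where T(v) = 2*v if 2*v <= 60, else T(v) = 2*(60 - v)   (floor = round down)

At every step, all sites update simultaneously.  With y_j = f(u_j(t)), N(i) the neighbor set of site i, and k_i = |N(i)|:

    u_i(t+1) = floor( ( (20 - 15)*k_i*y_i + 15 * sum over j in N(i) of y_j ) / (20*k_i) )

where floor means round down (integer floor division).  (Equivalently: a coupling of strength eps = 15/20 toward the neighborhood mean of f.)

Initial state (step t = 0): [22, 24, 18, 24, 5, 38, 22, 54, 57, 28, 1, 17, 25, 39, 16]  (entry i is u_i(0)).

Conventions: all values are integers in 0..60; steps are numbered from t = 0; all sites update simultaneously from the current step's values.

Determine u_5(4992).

Answer: u_5(4992) = 45
Key observation: The state at step 21, [27, 38, 44, 38, 27, 27, 38, 44, 38, 27, 27, 38, 44, 38, 27], reappears at step 30: the system is in a cycle of period 9 from step 21 on.  Therefore the state at step 4992 equals the state at step 21 + ((4992 - 21) mod 9) = 24, which is [45, 49, 51, 49, 45, 45, 49, 51, 49, 45, 45, 49, 51, 49, 45].

Derivation:
t=0: [22, 24, 18, 24, 5, 38, 22, 54, 57, 28, 1, 17, 25, 39, 16]
t=1: [22, 25, 33, 21, 22, 28, 35, 29, 30, 21, 22, 22, 35, 26, 22]
t=2: [28, 32, 33, 31, 26, 30, 33, 37, 30, 29, 28, 32, 34, 31, 27]
t=3: [33, 36, 38, 35, 33, 34, 38, 38, 36, 33, 34, 36, 38, 35, 33]
t=4: [38, 41, 42, 40, 38, 39, 41, 42, 40, 38, 39, 41, 42, 40, 38]
t=5: [43, 45, 46, 45, 43, 44, 45, 46, 45, 43, 44, 45, 46, 45, 43]
t=6: [48, 49, 50, 49, 48, 48, 49, 50, 49, 48, 48, 49, 50, 49, 48]
t=7: [52, 53, 53, 53, 52, 52, 53, 53, 53, 52, 52, 53, 53, 53, 52]
t=8: [56, 56, 57, 56, 56, 56, 56, 57, 56, 56, 56, 56, 57, 56, 56]
t=9: [60, 48, 22, 48, 60, 60, 48, 22, 48, 60, 60, 48, 22, 48, 60]
t=10: [12, 38, 36, 38, 12, 12, 38, 36, 38, 12, 12, 38, 36, 38, 12]
t=11: [21, 37, 41, 37, 21, 21, 37, 41, 37, 21, 21, 37, 41, 37, 21]
t=12: [29, 39, 44, 39, 29, 29, 39, 44, 39, 29, 29, 39, 44, 39, 29]
t=13: [35, 43, 47, 43, 35, 35, 43, 47, 43, 35, 35, 43, 47, 43, 35]
t=14: [41, 47, 49, 47, 41, 41, 47, 49, 47, 41, 41, 47, 49, 47, 41]
t=15: [46, 50, 52, 50, 46, 46, 50, 52, 50, 46, 46, 50, 52, 50, 46]
t=16: [50, 53, 55, 53, 50, 50, 53, 55, 53, 50, 50, 53, 55, 53, 50]
t=17: [54, 56, 58, 56, 54, 54, 56, 58, 56, 54, 54, 56, 58, 56, 54]
t=18: [58, 48, 23, 48, 58, 58, 48, 23, 48, 58, 58, 48, 23, 48, 58]
t=19: [10, 37, 37, 37, 10, 10, 37, 37, 37, 10, 10, 37, 37, 37, 10]
t=20: [19, 36, 42, 36, 19, 19, 36, 42, 36, 19, 19, 36, 42, 36, 19]
t=21: [27, 38, 44, 38, 27, 27, 38, 44, 38, 27, 27, 38, 44, 38, 27]
t=22: [34, 42, 46, 42, 34, 34, 42, 46, 42, 34, 34, 42, 46, 42, 34]
t=23: [40, 46, 48, 46, 40, 40, 46, 48, 46, 40, 40, 46, 48, 46, 40]
t=24: [45, 49, 51, 49, 45, 45, 49, 51, 49, 45, 45, 49, 51, 49, 45]
t=25: [50, 52, 54, 52, 50, 50, 52, 54, 52, 50, 50, 52, 54, 52, 50]
t=26: [54, 56, 57, 56, 54, 54, 56, 57, 56, 54, 54, 56, 57, 56, 54]
t=27: [58, 48, 22, 48, 58, 58, 48, 22, 48, 58, 58, 48, 22, 48, 58]
t=28: [10, 37, 36, 37, 10, 10, 37, 36, 37, 10, 10, 37, 36, 37, 10]
t=29: [19, 36, 41, 36, 19, 19, 36, 41, 36, 19, 19, 36, 41, 36, 19]
t=30: [27, 38, 44, 38, 27, 27, 38, 44, 38, 27, 27, 38, 44, 38, 27]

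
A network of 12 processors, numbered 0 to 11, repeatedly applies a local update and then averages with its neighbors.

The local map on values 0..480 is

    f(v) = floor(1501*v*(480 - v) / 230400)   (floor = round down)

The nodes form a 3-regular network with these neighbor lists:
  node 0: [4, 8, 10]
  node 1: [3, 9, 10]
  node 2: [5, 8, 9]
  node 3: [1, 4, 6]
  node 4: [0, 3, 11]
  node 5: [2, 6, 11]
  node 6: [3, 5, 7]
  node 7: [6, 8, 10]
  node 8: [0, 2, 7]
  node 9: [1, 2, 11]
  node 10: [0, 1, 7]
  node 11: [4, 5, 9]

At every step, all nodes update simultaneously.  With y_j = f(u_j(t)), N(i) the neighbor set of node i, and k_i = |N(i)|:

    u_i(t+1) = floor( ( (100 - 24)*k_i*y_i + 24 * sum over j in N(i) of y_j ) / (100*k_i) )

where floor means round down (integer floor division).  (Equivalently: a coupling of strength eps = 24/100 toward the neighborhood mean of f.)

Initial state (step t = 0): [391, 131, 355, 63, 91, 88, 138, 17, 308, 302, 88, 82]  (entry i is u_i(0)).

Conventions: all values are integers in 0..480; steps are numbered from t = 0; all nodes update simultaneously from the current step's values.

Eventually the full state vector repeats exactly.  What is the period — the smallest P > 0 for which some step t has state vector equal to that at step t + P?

Answer: 2
Key observation: The state at step 18, [371, 371, 371, 371, 371, 371, 371, 371, 371, 371, 371, 371], reappears at step 20 — and no state repeats earlier — so the cycle the system enters has period 2.

Derivation:
t=0: [391, 131, 355, 63, 91, 88, 138, 17, 308, 302, 88, 82]
t=1: [235, 285, 293, 196, 223, 234, 269, 108, 307, 329, 216, 225]
t=2: [372, 359, 354, 363, 372, 372, 360, 285, 342, 332, 361, 369]
t=3: [266, 284, 291, 275, 262, 265, 285, 344, 306, 310, 284, 269]
t=4: [367, 360, 356, 366, 371, 369, 358, 316, 345, 347, 358, 367]
t=5: [273, 281, 287, 272, 264, 269, 285, 325, 301, 295, 286, 271]
t=6: [366, 363, 359, 367, 370, 367, 360, 335, 351, 357, 359, 367]
t=7: [273, 276, 282, 270, 266, 271, 282, 308, 292, 283, 283, 270]
t=8: [366, 365, 362, 368, 369, 367, 362, 348, 357, 363, 362, 368]
t=9: [272, 273, 277, 269, 266, 271, 278, 294, 285, 275, 278, 268]
t=10: [367, 367, 365, 368, 369, 367, 364, 357, 362, 367, 364, 369]
t=11: [270, 270, 272, 268, 266, 270, 274, 283, 277, 269, 275, 266]
t=12: [368, 368, 368, 369, 369, 368, 367, 363, 366, 369, 367, 369]
t=13: [268, 267, 268, 266, 266, 268, 270, 274, 270, 266, 270, 266]
t=14: [369, 369, 369, 369, 370, 369, 369, 367, 369, 370, 369, 370]
t=15: [265, 265, 265, 265, 265, 265, 266, 269, 266, 265, 266, 265]
t=16: [370, 370, 370, 370, 371, 370, 370, 369, 370, 371, 370, 371]
t=17: [264, 264, 264, 264, 263, 264, 265, 265, 265, 263, 265, 263]
t=18: [371, 371, 371, 371, 371, 371, 371, 371, 371, 371, 371, 371]
t=19: [263, 263, 263, 263, 263, 263, 263, 263, 263, 263, 263, 263]
t=20: [371, 371, 371, 371, 371, 371, 371, 371, 371, 371, 371, 371]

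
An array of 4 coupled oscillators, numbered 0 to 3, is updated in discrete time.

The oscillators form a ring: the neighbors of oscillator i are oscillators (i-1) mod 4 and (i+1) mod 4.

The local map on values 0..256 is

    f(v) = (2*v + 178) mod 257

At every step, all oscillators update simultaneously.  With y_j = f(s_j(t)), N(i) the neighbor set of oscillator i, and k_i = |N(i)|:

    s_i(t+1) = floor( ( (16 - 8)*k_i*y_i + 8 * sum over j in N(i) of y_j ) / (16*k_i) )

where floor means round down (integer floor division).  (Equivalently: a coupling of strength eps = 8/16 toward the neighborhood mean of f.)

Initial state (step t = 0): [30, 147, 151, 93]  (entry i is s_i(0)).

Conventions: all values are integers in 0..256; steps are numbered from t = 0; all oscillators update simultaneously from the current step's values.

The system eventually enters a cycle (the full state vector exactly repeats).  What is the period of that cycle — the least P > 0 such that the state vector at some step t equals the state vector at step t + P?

Answer: 23
Key observation: The state at step 55, [115, 71, 108, 152], reappears at step 78 — and no state repeats earlier — so the cycle the system enters has period 23.

Derivation:
t=0: [30, 147, 151, 93]
t=1: [199, 222, 192, 168]
t=2: [58, 81, 51, 27]
t=3: [97, 56, 90, 131]
t=4: [111, 70, 104, 145]
t=5: [139, 98, 132, 173]
t=6: [131, 154, 124, 101]
t=7: [179, 202, 172, 149]
t=8: [82, 41, 75, 117]
t=9: [82, 40, 75, 116]
t=10: [81, 39, 74, 115]
t=11: [143, 166, 136, 113]
t=12: [203, 226, 196, 173]
t=13: [66, 89, 59, 36]
t=14: [113, 72, 106, 148]
t=15: [144, 102, 137, 178]
t=16: [140, 163, 133, 111]
t=17: [198, 220, 191, 168]
t=18: [56, 78, 49, 26]
t=19: [93, 51, 86, 128]
t=20: [103, 61, 96, 138]
t=21: [123, 81, 116, 158]
t=22: [163, 121, 156, 198]
t=23: [179, 201, 172, 150]
t=24: [82, 40, 75, 118]
t=25: [82, 39, 75, 117]
t=26: [145, 167, 138, 116]
t=27: [207, 229, 200, 178]
t=28: [74, 96, 67, 45]
t=29: [65, 87, 58, 36]
t=30: [111, 69, 104, 147]
t=31: [140, 97, 133, 175]
t=32: [132, 154, 125, 104]
t=33: [182, 203, 175, 153]
t=34: [88, 45, 81, 124]
t=35: [93, 50, 86, 129]
t=36: [103, 60, 96, 139]
t=37: [123, 80, 116, 159]
t=38: [163, 120, 156, 199]
t=39: [179, 200, 172, 151]
t=40: [82, 39, 75, 119]
t=41: [146, 167, 139, 118]
t=42: [209, 230, 202, 181]
t=43: [78, 99, 71, 50]
t=44: [73, 94, 66, 45]
t=45: [63, 84, 56, 35]
t=46: [107, 64, 100, 144]
t=47: [132, 88, 125, 168]
t=48: [116, 137, 109, 89]
t=49: [150, 170, 143, 122]
t=50: [152, 109, 145, 189]
t=51: [157, 178, 150, 130]
t=52: [167, 124, 160, 204]
t=53: [187, 208, 180, 160]
t=54: [99, 55, 92, 136]
t=55: [115, 71, 108, 152]
t=56: [147, 103, 140, 184]
t=57: [147, 167, 140, 120]
t=58: [211, 231, 204, 184]
t=59: [82, 102, 75, 55]
t=60: [81, 101, 74, 54]
t=61: [79, 99, 72, 52]
t=62: [75, 95, 68, 48]
t=63: [67, 87, 60, 40]
t=64: [51, 71, 44, 24]
t=65: [83, 39, 76, 121]
t=66: [148, 168, 141, 121]
t=67: [149, 105, 142, 186]
t=68: [151, 171, 144, 124]
t=69: [155, 111, 148, 192]
t=70: [163, 183, 156, 136]
t=71: [179, 135, 172, 216]
t=72: [82, 103, 75, 55]
t=73: [82, 102, 75, 54]
t=74: [81, 101, 74, 53]
t=75: [79, 99, 72, 51]
t=76: [75, 95, 68, 47]
t=77: [67, 87, 60, 39]
t=78: [115, 71, 108, 152]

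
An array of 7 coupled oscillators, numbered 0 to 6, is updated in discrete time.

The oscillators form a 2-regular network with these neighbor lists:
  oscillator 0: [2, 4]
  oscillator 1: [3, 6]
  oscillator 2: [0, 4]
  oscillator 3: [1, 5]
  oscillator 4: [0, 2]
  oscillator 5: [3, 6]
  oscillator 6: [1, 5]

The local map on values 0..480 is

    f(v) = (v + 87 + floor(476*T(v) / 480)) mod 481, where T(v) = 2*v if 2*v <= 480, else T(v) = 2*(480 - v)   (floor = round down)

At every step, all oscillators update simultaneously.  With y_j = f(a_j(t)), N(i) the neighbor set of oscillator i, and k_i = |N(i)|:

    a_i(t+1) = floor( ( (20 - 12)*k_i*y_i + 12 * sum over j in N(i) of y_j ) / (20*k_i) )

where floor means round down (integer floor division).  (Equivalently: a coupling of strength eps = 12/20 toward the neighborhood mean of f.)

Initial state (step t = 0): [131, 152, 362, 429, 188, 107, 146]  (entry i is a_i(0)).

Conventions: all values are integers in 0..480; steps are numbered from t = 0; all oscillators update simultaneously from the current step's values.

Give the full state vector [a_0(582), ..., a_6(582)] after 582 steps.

Simulating step by step:
t=0: [131, 152, 362, 429, 188, 107, 146]
t=1: [301, 76, 273, 193, 270, 215, 155]
t=2: [279, 199, 281, 240, 282, 173, 195]
t=3: [281, 232, 281, 225, 281, 201, 171]
t=4: [281, 237, 281, 261, 281, 199, 197]
t=5: [281, 273, 281, 274, 281, 227, 230]
t=6: [281, 289, 281, 286, 281, 287, 288]
t=7: [281, 274, 281, 274, 281, 275, 274]
t=8: [281, 288, 281, 287, 281, 287, 287]
t=9: [281, 274, 281, 274, 281, 275, 274]

Answer: [281, 288, 281, 287, 281, 287, 287]
Key observation: The state at step 7, [281, 274, 281, 274, 281, 275, 274], reappears at step 9: the system is in a cycle of period 2 from step 7 on.  Therefore the state at step 582 equals the state at step 7 + ((582 - 7) mod 2) = 8, which is [281, 288, 281, 287, 281, 287, 287].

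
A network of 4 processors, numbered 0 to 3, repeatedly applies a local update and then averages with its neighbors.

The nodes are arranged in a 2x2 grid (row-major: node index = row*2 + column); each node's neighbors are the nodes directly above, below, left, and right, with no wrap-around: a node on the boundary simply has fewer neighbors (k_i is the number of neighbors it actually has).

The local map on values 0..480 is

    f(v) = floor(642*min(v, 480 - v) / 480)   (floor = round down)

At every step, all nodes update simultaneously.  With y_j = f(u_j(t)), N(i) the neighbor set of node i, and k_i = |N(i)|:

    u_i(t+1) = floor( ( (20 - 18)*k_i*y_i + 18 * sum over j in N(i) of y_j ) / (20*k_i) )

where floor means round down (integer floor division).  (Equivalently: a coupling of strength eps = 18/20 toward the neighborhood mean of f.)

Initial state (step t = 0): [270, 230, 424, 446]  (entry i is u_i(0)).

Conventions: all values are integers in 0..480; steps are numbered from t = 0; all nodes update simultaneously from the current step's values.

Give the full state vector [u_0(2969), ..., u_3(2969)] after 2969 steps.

Answer: [310, 310, 310, 310]
Key observation: The state at step 9, [310, 310, 310, 310], reappears at step 17: the system is in a cycle of period 8 from step 9 on.  Therefore the state at step 2969 equals the state at step 9 + ((2969 - 9) mod 8) = 9, which is [310, 310, 310, 310].

Derivation:
t=0: [270, 230, 424, 446]
t=1: [199, 176, 153, 175]
t=2: [224, 248, 245, 220]
t=3: [310, 297, 298, 310]
t=4: [241, 228, 228, 241]
t=5: [305, 317, 317, 305]
t=6: [219, 232, 232, 219]
t=7: [308, 293, 293, 308]
t=8: [248, 232, 232, 248]
t=9: [310, 310, 310, 310]
t=10: [227, 227, 227, 227]
t=11: [303, 303, 303, 303]
t=12: [236, 236, 236, 236]
t=13: [315, 315, 315, 315]
t=14: [220, 220, 220, 220]
t=15: [294, 294, 294, 294]
t=16: [248, 248, 248, 248]
t=17: [310, 310, 310, 310]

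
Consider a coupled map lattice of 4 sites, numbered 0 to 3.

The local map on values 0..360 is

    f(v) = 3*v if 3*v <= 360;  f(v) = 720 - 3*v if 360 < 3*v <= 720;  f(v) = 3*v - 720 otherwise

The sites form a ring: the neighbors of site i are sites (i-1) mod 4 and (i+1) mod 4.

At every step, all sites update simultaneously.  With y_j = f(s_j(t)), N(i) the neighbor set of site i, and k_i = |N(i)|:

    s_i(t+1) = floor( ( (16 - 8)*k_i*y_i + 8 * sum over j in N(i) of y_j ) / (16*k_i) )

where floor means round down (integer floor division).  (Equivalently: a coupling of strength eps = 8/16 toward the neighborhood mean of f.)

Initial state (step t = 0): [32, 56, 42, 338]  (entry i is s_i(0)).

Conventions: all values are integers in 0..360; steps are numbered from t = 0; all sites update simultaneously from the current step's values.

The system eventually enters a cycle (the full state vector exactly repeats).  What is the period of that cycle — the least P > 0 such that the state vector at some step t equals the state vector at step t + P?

Simulating step by step:
t=0: [32, 56, 42, 338]
t=1: [163, 139, 178, 202]
t=2: [219, 255, 197, 161]
t=3: [102, 70, 135, 166]
t=4: [261, 260, 265, 266]
t=5: [66, 64, 72, 73]
t=6: [201, 199, 210, 213]
t=7: [109, 113, 96, 92]
t=8: [317, 323, 297, 291]
t=9: [216, 225, 186, 177]
t=10: [94, 81, 139, 153]
t=11: [267, 267, 277, 276]
t=12: [87, 88, 102, 102]
t=13: [273, 273, 295, 294]
t=14: [114, 115, 147, 147]
t=15: [327, 327, 295, 294]
t=16: [236, 237, 188, 187]
t=17: [48, 46, 120, 121]
t=18: [195, 195, 303, 304]
t=19: [149, 148, 176, 177]
t=20: [252, 254, 212, 210]
t=21: [51, 51, 75, 75]
t=22: [171, 171, 207, 207]
t=23: [180, 180, 126, 126]
t=24: [220, 220, 301, 301]
t=25: [90, 90, 152, 152]
t=26: [268, 268, 265, 265]
t=27: [81, 81, 77, 77]
t=28: [240, 240, 234, 234]
t=29: [4, 4, 13, 13]
t=30: [18, 18, 32, 32]
t=31: [64, 64, 85, 85]
t=32: [207, 207, 239, 239]
t=33: [75, 75, 27, 27]
t=34: [189, 189, 117, 117]
t=35: [202, 202, 301, 301]
t=36: [131, 131, 165, 165]
t=37: [301, 301, 250, 250]
t=38: [144, 144, 68, 68]
t=39: [267, 267, 225, 225]
t=40: [72, 72, 54, 54]
t=41: [202, 202, 175, 175]
t=42: [134, 134, 174, 174]
t=43: [288, 288, 228, 228]
t=44: [117, 117, 63, 63]
t=45: [310, 310, 229, 229]
t=46: [165, 165, 77, 77]
t=47: [226, 226, 229, 229]
t=48: [39, 39, 35, 35]
t=49: [114, 114, 108, 108]
t=50: [337, 337, 328, 328]
t=51: [284, 284, 270, 270]
t=52: [121, 121, 100, 100]
t=53: [342, 342, 314, 314]
t=54: [285, 285, 243, 243]
t=55: [103, 103, 40, 40]
t=56: [261, 261, 167, 167]
t=57: [102, 102, 180, 180]
t=58: [274, 274, 211, 211]
t=59: [98, 98, 90, 90]
t=60: [288, 288, 276, 276]
t=61: [135, 135, 117, 117]
t=62: [324, 324, 342, 342]
t=63: [265, 265, 292, 292]
t=64: [95, 95, 135, 135]
t=65: [292, 292, 307, 307]
t=66: [167, 167, 189, 189]
t=67: [202, 202, 169, 169]
t=68: [138, 138, 188, 188]
t=69: [268, 268, 193, 193]
t=70: [98, 98, 126, 126]
t=71: [306, 306, 330, 330]
t=72: [216, 216, 252, 252]
t=73: [63, 63, 45, 45]
t=74: [175, 175, 148, 148]
t=75: [215, 215, 255, 255]
t=76: [67, 67, 52, 52]
t=77: [189, 189, 167, 167]
t=78: [169, 169, 202, 202]
t=79: [188, 188, 138, 138]
t=80: [193, 193, 268, 268]
t=81: [126, 126, 98, 98]
t=82: [330, 330, 306, 306]
t=83: [252, 252, 216, 216]
t=84: [45, 45, 63, 63]
t=85: [148, 148, 175, 175]
t=86: [255, 255, 215, 215]
t=87: [52, 52, 67, 67]
t=88: [167, 167, 189, 189]

Answer: 22
Key observation: The state at step 66, [167, 167, 189, 189], reappears at step 88 — and no state repeats earlier — so the cycle the system enters has period 22.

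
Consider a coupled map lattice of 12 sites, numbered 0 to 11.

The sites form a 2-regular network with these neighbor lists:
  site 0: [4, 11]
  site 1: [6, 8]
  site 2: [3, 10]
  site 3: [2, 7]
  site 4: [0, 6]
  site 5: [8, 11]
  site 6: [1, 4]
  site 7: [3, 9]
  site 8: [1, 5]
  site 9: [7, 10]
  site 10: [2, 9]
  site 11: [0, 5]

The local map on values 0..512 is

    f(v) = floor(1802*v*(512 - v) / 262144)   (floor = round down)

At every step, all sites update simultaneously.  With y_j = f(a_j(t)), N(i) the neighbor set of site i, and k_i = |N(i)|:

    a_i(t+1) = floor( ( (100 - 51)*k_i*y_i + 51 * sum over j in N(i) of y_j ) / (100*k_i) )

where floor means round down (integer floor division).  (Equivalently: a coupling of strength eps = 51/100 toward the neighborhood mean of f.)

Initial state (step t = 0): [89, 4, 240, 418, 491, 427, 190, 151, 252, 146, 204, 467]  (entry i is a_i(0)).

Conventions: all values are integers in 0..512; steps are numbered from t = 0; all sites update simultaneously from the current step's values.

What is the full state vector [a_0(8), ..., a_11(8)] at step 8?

Simulating step by step:
t=0: [89, 4, 240, 418, 491, 427, 190, 151, 252, 146, 204, 467]
t=1: [180, 228, 398, 341, 207, 273, 226, 345, 287, 385, 419, 199]
t=2: [420, 444, 322, 376, 429, 441, 441, 381, 444, 333, 295, 428]
t=3: [255, 209, 407, 366, 241, 221, 220, 361, 209, 400, 426, 243]
t=4: [449, 436, 301, 349, 446, 442, 441, 355, 436, 309, 275, 447]
t=5: [197, 223, 427, 400, 203, 212, 214, 397, 223, 423, 440, 201]
t=6: [428, 441, 255, 293, 431, 436, 437, 297, 441, 261, 235, 430]
t=7: [243, 217, 446, 442, 237, 227, 226, 441, 218, 446, 448, 239]
t=8: [448, 441, 203, 210, 447, 444, 444, 210, 441, 204, 199, 447]

Answer: [448, 441, 203, 210, 447, 444, 444, 210, 441, 204, 199, 447]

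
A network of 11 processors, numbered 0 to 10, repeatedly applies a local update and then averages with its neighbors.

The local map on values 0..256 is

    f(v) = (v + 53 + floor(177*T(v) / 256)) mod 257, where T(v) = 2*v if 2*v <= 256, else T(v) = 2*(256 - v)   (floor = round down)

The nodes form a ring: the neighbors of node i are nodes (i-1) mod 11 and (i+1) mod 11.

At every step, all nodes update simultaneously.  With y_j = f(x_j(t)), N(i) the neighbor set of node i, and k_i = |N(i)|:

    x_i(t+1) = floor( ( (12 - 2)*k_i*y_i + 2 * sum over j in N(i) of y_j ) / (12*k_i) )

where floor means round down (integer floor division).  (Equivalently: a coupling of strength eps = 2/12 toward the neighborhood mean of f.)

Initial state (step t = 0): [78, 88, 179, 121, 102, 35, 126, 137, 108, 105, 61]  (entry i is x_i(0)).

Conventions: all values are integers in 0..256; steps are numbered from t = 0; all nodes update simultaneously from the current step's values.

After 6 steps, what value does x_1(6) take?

Simulating step by step:
t=0: [78, 88, 179, 121, 102, 35, 126, 137, 108, 105, 61]
t=1: [215, 30, 74, 80, 50, 124, 99, 93, 56, 59, 188]
t=2: [72, 128, 221, 235, 171, 92, 34, 32, 172, 182, 86]
t=3: [195, 108, 67, 62, 76, 30, 123, 125, 87, 73, 25]
t=4: [76, 68, 197, 203, 222, 130, 92, 85, 29, 197, 118]
t=5: [219, 204, 85, 71, 68, 90, 42, 223, 129, 78, 89]
t=6: [61, 85, 236, 224, 198, 39, 133, 74, 108, 207, 32]

Answer: x_1(6) = 85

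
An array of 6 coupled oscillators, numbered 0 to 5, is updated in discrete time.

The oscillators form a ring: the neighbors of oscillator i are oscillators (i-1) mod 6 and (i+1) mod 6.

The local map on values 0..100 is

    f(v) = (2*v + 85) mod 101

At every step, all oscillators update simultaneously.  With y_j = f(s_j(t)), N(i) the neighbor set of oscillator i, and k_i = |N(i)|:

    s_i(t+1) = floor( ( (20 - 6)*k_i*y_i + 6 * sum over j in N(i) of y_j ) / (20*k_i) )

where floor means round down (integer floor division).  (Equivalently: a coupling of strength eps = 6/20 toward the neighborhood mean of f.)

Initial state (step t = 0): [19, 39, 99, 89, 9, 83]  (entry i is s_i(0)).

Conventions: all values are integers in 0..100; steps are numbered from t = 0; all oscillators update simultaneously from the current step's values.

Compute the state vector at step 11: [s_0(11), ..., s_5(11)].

Simulating step by step:
t=0: [19, 39, 99, 89, 9, 83]
t=1: [32, 58, 75, 55, 17, 37]
t=2: [57, 82, 52, 73, 35, 50]
t=3: [88, 60, 73, 41, 54, 81]
t=4: [48, 15, 30, 64, 81, 54]
t=5: [71, 28, 34, 21, 46, 83]
t=6: [30, 39, 46, 37, 64, 49]
t=7: [52, 61, 71, 53, 28, 65]
t=8: [64, 20, 31, 72, 43, 28]
t=9: [17, 25, 39, 36, 59, 40]
t=10: [27, 35, 56, 48, 18, 47]
t=11: [46, 57, 87, 73, 37, 63]

Answer: [46, 57, 87, 73, 37, 63]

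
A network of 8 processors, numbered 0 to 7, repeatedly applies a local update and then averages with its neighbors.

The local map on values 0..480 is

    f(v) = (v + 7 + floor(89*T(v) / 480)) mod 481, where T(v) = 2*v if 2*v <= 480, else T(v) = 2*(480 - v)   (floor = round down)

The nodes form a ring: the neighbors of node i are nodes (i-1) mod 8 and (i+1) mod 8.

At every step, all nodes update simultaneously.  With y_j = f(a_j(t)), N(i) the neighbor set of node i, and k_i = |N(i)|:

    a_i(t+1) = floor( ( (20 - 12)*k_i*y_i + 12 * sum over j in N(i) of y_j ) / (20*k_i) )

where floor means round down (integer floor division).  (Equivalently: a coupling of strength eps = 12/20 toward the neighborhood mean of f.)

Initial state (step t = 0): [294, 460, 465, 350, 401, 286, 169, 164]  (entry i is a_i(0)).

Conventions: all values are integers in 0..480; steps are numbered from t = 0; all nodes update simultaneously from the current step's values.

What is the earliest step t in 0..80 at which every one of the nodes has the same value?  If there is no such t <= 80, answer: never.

Answer: 24
Key observation: Synchronization is absorbing here: once all nodes are equal they stay equal, and step 24 is the first all-equal step.

Derivation:
t=0: [294, 460, 465, 350, 401, 286, 169, 164]  (not all equal)
t=1: [359, 443, 454, 436, 405, 348, 273, 274]  (not all equal)
t=2: [410, 449, 464, 456, 434, 399, 370, 372]  (not all equal)
t=3: [442, 462, 471, 468, 455, 436, 423, 425]  (not all equal)
t=4: [463, 328, 286, 332, 469, 460, 453, 455]  (not all equal)
t=5: [449, 408, 380, 410, 452, 474, 471, 472]  (not all equal)
t=6: [319, 443, 434, 444, 320, 141, 0, 140]  (not all equal)
t=7: [352, 438, 461, 438, 353, 197, 122, 196]  (not all equal)
t=8: [382, 448, 466, 448, 383, 285, 235, 284]  (not all equal)
t=9: [418, 457, 470, 457, 419, 371, 349, 371]  (not all equal)
t=10: [445, 466, 475, 467, 446, 422, 412, 422]  (not all equal)
t=11: [464, 331, 287, 331, 464, 452, 447, 452]  (not all equal)
t=12: [449, 409, 381, 409, 449, 470, 467, 470]  (not all equal)
t=13: [463, 444, 434, 444, 463, 475, 479, 475]  (not all equal)
t=14: [330, 465, 461, 465, 330, 145, 3, 145]  (not all equal)
t=15: [361, 450, 476, 450, 361, 202, 127, 202]  (not all equal)
t=16: [390, 311, 282, 311, 390, 291, 242, 291]  (not all equal)
t=17: [396, 389, 372, 389, 396, 377, 355, 377]  (not all equal)
t=18: [428, 427, 425, 427, 428, 421, 416, 421]  (not all equal)
t=19: [452, 453, 452, 453, 452, 449, 447, 449]  (not all equal)
t=20: [468, 469, 469, 469, 468, 467, 466, 467]  (not all equal)
t=21: [479, 479, 480, 479, 479, 478, 478, 478]  (not all equal)
t=22: [4, 5, 5, 5, 4, 4, 4, 4]  (not all equal)
t=23: [12, 12, 13, 12, 12, 12, 12, 12]  (not all equal)
t=24: [23, 23, 23, 23, 23, 23, 23, 23]  (all equal)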